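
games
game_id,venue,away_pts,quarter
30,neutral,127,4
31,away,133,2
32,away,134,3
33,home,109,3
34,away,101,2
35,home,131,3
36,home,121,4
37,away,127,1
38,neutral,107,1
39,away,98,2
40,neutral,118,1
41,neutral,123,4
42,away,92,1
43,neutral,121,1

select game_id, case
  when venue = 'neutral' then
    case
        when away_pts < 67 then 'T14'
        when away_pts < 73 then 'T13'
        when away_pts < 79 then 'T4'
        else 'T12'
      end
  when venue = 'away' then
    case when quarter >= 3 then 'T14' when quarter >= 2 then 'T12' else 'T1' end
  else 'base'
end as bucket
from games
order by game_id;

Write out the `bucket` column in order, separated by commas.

T12, T12, T14, base, T12, base, base, T1, T12, T12, T12, T12, T1, T12

game_id=30: venue='neutral' → inner[ELSE] → T12
game_id=31: venue='away' → inner[quarter >= 2] → T12
game_id=32: venue='away' → inner[quarter >= 3] → T14
game_id=33: venue='home' → outer ELSE → base
game_id=34: venue='away' → inner[quarter >= 2] → T12
game_id=35: venue='home' → outer ELSE → base
game_id=36: venue='home' → outer ELSE → base
game_id=37: venue='away' → inner[ELSE] → T1
game_id=38: venue='neutral' → inner[ELSE] → T12
game_id=39: venue='away' → inner[quarter >= 2] → T12
game_id=40: venue='neutral' → inner[ELSE] → T12
game_id=41: venue='neutral' → inner[ELSE] → T12
game_id=42: venue='away' → inner[ELSE] → T1
game_id=43: venue='neutral' → inner[ELSE] → T12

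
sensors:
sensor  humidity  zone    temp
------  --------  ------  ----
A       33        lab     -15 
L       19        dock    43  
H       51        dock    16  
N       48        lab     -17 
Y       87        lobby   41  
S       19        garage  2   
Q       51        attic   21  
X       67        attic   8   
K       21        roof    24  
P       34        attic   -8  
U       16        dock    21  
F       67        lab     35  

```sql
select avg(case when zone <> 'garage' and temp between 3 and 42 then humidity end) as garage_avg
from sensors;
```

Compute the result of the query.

sensor=A: ✗
sensor=L: ✗
sensor=H: ✓ → 51
sensor=N: ✗
sensor=Y: ✓ → 87
sensor=S: ✗
sensor=Q: ✓ → 51
sensor=X: ✓ → 67
sensor=K: ✓ → 21
sensor=P: ✗
sensor=U: ✓ → 16
sensor=F: ✓ → 67
garage_avg = (51 + 87 + 51 + 67 + 21 + 16 + 67) / 7 = 51.4285714286

51.4285714286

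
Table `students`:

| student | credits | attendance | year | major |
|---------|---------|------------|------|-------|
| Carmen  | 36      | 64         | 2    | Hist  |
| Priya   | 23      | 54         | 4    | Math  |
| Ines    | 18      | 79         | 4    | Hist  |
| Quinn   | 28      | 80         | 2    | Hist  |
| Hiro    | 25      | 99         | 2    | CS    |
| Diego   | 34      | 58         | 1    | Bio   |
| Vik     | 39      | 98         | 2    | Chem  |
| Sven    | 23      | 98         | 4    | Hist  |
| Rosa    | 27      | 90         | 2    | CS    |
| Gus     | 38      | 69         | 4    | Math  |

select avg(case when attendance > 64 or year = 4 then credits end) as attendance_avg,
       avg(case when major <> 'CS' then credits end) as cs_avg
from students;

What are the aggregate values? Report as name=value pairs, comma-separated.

[attendance_avg: attendance > 64 or year = 4]
student=Carmen: ✗
student=Priya: ✓ → 23
student=Ines: ✓ → 18
student=Quinn: ✓ → 28
student=Hiro: ✓ → 25
student=Diego: ✗
student=Vik: ✓ → 39
student=Sven: ✓ → 23
student=Rosa: ✓ → 27
student=Gus: ✓ → 38
attendance_avg = (23 + 18 + 28 + 25 + 39 + 23 + 27 + 38) / 8 = 27.625
—
[cs_avg: major <> 'CS']
student=Carmen: ✓ → 36
student=Priya: ✓ → 23
student=Ines: ✓ → 18
student=Quinn: ✓ → 28
student=Hiro: ✗
student=Diego: ✓ → 34
student=Vik: ✓ → 39
student=Sven: ✓ → 23
student=Rosa: ✗
student=Gus: ✓ → 38
cs_avg = (36 + 23 + 18 + 28 + 34 + 39 + 23 + 38) / 8 = 29.875

attendance_avg=27.625, cs_avg=29.875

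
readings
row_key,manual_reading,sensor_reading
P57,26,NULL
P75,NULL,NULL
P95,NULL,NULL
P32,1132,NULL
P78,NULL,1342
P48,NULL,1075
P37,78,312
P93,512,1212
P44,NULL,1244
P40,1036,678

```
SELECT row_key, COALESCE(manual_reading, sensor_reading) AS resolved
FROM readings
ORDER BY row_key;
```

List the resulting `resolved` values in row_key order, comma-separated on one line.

row_key=P32: manual_reading=1132 → 1132
row_key=P37: manual_reading=78 → 78
row_key=P40: manual_reading=1036 → 1036
row_key=P44: manual_reading=NULL, sensor_reading=1244 → 1244
row_key=P48: manual_reading=NULL, sensor_reading=1075 → 1075
row_key=P57: manual_reading=26 → 26
row_key=P75: manual_reading=NULL, sensor_reading=NULL (all NULL) → NULL
row_key=P78: manual_reading=NULL, sensor_reading=1342 → 1342
row_key=P93: manual_reading=512 → 512
row_key=P95: manual_reading=NULL, sensor_reading=NULL (all NULL) → NULL

1132, 78, 1036, 1244, 1075, 26, NULL, 1342, 512, NULL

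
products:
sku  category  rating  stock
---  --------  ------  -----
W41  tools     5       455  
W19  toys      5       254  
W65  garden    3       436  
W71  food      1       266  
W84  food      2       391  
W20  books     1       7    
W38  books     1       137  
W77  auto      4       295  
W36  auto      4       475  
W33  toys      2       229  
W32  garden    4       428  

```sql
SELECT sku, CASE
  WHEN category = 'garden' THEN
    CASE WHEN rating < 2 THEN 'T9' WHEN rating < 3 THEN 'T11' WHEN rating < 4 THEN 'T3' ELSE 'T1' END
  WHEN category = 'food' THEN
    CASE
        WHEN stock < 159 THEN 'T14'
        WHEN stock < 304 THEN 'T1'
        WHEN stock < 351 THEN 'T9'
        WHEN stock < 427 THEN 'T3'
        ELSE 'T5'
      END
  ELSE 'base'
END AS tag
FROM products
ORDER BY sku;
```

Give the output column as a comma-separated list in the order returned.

base, base, T1, base, base, base, base, T3, T1, base, T3

sku=W19: category='toys' → outer ELSE → base
sku=W20: category='books' → outer ELSE → base
sku=W32: category='garden' → inner[ELSE] → T1
sku=W33: category='toys' → outer ELSE → base
sku=W36: category='auto' → outer ELSE → base
sku=W38: category='books' → outer ELSE → base
sku=W41: category='tools' → outer ELSE → base
sku=W65: category='garden' → inner[rating < 4] → T3
sku=W71: category='food' → inner[stock < 304] → T1
sku=W77: category='auto' → outer ELSE → base
sku=W84: category='food' → inner[stock < 427] → T3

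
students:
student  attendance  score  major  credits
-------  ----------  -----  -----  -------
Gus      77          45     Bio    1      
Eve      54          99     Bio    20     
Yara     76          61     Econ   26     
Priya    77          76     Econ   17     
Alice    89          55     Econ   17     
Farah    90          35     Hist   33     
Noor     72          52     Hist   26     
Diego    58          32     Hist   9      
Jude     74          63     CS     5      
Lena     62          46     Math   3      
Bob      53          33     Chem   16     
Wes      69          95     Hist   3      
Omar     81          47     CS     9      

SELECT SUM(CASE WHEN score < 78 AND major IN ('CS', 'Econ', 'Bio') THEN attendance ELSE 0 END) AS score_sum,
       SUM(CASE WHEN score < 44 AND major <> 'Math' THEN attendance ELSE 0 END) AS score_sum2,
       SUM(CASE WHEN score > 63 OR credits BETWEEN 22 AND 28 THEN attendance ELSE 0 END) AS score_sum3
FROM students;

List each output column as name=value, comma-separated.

score_sum=474, score_sum2=201, score_sum3=348

[score_sum: score < 78 AND major IN ('CS', 'Econ', 'Bio')]
student=Gus: ✓ → 77
student=Eve: ✗
student=Yara: ✓ → 76
student=Priya: ✓ → 77
student=Alice: ✓ → 89
student=Farah: ✗
student=Noor: ✗
student=Diego: ✗
student=Jude: ✓ → 74
student=Lena: ✗
student=Bob: ✗
student=Wes: ✗
student=Omar: ✓ → 81
score_sum = 77 + 76 + 77 + 89 + 74 + 81 = 474
—
[score_sum2: score < 44 AND major <> 'Math']
student=Gus: ✗
student=Eve: ✗
student=Yara: ✗
student=Priya: ✗
student=Alice: ✗
student=Farah: ✓ → 90
student=Noor: ✗
student=Diego: ✓ → 58
student=Jude: ✗
student=Lena: ✗
student=Bob: ✓ → 53
student=Wes: ✗
student=Omar: ✗
score_sum2 = 90 + 58 + 53 = 201
—
[score_sum3: score > 63 OR credits BETWEEN 22 AND 28]
student=Gus: ✗
student=Eve: ✓ → 54
student=Yara: ✓ → 76
student=Priya: ✓ → 77
student=Alice: ✗
student=Farah: ✗
student=Noor: ✓ → 72
student=Diego: ✗
student=Jude: ✗
student=Lena: ✗
student=Bob: ✗
student=Wes: ✓ → 69
student=Omar: ✗
score_sum3 = 54 + 76 + 77 + 72 + 69 = 348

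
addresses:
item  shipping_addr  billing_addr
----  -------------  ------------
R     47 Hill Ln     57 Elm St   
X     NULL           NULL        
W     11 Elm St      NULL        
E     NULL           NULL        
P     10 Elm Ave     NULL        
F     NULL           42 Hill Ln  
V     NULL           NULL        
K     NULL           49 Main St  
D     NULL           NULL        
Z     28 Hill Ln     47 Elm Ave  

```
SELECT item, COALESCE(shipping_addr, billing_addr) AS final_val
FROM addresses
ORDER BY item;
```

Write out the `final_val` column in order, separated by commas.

NULL, NULL, 42 Hill Ln, 49 Main St, 10 Elm Ave, 47 Hill Ln, NULL, 11 Elm St, NULL, 28 Hill Ln

item=D: shipping_addr=NULL, billing_addr=NULL (all NULL) → NULL
item=E: shipping_addr=NULL, billing_addr=NULL (all NULL) → NULL
item=F: shipping_addr=NULL, billing_addr=42 Hill Ln → 42 Hill Ln
item=K: shipping_addr=NULL, billing_addr=49 Main St → 49 Main St
item=P: shipping_addr=10 Elm Ave → 10 Elm Ave
item=R: shipping_addr=47 Hill Ln → 47 Hill Ln
item=V: shipping_addr=NULL, billing_addr=NULL (all NULL) → NULL
item=W: shipping_addr=11 Elm St → 11 Elm St
item=X: shipping_addr=NULL, billing_addr=NULL (all NULL) → NULL
item=Z: shipping_addr=28 Hill Ln → 28 Hill Ln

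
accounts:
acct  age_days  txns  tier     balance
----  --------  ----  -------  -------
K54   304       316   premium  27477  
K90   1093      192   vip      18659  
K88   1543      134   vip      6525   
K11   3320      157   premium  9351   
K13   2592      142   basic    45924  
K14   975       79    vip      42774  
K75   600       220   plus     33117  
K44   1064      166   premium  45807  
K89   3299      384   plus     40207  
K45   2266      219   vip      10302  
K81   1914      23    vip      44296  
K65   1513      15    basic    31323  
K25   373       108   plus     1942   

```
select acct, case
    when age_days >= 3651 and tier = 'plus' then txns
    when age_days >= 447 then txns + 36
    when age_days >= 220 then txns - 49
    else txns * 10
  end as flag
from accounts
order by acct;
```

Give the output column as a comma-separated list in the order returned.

193, 178, 115, 59, 202, 255, 267, 51, 256, 59, 170, 420, 228

acct=K11: age_days >= 447 → 193
acct=K13: age_days >= 447 → 178
acct=K14: age_days >= 447 → 115
acct=K25: age_days >= 220 → 59
acct=K44: age_days >= 447 → 202
acct=K45: age_days >= 447 → 255
acct=K54: age_days >= 220 → 267
acct=K65: age_days >= 447 → 51
acct=K75: age_days >= 447 → 256
acct=K81: age_days >= 447 → 59
acct=K88: age_days >= 447 → 170
acct=K89: age_days >= 447 → 420
acct=K90: age_days >= 447 → 228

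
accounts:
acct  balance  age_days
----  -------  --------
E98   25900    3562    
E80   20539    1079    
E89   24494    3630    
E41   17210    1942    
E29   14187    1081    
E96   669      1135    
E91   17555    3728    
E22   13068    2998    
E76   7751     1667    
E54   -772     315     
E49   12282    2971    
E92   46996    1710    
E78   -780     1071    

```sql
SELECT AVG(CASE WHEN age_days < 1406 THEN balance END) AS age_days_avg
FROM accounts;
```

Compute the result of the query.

acct=E98: ✗
acct=E80: ✓ → 20539
acct=E89: ✗
acct=E41: ✗
acct=E29: ✓ → 14187
acct=E96: ✓ → 669
acct=E91: ✗
acct=E22: ✗
acct=E76: ✗
acct=E54: ✓ → -772
acct=E49: ✗
acct=E92: ✗
acct=E78: ✓ → -780
age_days_avg = (20539 + 14187 + 669 + -772 + -780) / 5 = 6768.6

6768.6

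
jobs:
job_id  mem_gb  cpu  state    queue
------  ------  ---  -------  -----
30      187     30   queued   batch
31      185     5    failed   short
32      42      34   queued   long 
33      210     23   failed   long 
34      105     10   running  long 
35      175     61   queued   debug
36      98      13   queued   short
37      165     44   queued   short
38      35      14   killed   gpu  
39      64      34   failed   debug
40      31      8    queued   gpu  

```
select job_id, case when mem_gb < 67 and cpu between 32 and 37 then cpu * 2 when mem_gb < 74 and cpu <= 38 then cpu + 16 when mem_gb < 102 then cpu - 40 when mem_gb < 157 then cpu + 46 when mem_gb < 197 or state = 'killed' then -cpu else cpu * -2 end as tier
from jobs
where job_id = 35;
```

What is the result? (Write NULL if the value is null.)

-61

job_id = 35: mem_gb=175, cpu=61, state=queued, queue=debug.
mem_gb < 67 and cpu between 32 and 37 → false
mem_gb < 74 and cpu <= 38 → false
mem_gb < 102 → false
mem_gb < 157 → false
mem_gb < 197 or state = 'killed' → true → -61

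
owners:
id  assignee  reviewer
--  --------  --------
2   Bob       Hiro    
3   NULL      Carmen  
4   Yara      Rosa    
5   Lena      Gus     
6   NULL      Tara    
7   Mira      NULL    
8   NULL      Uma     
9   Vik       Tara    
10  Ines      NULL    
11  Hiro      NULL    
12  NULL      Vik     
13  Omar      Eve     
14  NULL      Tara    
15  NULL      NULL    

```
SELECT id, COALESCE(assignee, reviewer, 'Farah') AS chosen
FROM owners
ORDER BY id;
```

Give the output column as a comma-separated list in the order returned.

Bob, Carmen, Yara, Lena, Tara, Mira, Uma, Vik, Ines, Hiro, Vik, Omar, Tara, Farah

id=2: assignee=Bob → Bob
id=3: assignee=NULL, reviewer=Carmen → Carmen
id=4: assignee=Yara → Yara
id=5: assignee=Lena → Lena
id=6: assignee=NULL, reviewer=Tara → Tara
id=7: assignee=Mira → Mira
id=8: assignee=NULL, reviewer=Uma → Uma
id=9: assignee=Vik → Vik
id=10: assignee=Ines → Ines
id=11: assignee=Hiro → Hiro
id=12: assignee=NULL, reviewer=Vik → Vik
id=13: assignee=Omar → Omar
id=14: assignee=NULL, reviewer=Tara → Tara
id=15: assignee=NULL, reviewer=NULL, → literal Farah → Farah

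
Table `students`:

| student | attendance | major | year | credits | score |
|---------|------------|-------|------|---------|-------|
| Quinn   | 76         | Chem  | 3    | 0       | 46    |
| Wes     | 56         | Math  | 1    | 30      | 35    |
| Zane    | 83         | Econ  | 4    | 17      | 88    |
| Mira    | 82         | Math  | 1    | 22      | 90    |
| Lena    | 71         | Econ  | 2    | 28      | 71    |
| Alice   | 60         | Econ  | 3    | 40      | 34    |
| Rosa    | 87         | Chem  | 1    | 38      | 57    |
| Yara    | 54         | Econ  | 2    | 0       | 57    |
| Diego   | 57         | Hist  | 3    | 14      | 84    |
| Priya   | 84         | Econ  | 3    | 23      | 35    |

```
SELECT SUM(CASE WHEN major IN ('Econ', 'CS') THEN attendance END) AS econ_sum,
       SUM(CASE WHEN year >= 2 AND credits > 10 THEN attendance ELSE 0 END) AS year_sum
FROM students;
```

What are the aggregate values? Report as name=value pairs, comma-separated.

econ_sum=352, year_sum=355

[econ_sum: major IN ('Econ', 'CS')]
student=Quinn: ✗
student=Wes: ✗
student=Zane: ✓ → 83
student=Mira: ✗
student=Lena: ✓ → 71
student=Alice: ✓ → 60
student=Rosa: ✗
student=Yara: ✓ → 54
student=Diego: ✗
student=Priya: ✓ → 84
econ_sum = 83 + 71 + 60 + 54 + 84 = 352
—
[year_sum: year >= 2 AND credits > 10]
student=Quinn: ✗
student=Wes: ✗
student=Zane: ✓ → 83
student=Mira: ✗
student=Lena: ✓ → 71
student=Alice: ✓ → 60
student=Rosa: ✗
student=Yara: ✗
student=Diego: ✓ → 57
student=Priya: ✓ → 84
year_sum = 83 + 71 + 60 + 57 + 84 = 355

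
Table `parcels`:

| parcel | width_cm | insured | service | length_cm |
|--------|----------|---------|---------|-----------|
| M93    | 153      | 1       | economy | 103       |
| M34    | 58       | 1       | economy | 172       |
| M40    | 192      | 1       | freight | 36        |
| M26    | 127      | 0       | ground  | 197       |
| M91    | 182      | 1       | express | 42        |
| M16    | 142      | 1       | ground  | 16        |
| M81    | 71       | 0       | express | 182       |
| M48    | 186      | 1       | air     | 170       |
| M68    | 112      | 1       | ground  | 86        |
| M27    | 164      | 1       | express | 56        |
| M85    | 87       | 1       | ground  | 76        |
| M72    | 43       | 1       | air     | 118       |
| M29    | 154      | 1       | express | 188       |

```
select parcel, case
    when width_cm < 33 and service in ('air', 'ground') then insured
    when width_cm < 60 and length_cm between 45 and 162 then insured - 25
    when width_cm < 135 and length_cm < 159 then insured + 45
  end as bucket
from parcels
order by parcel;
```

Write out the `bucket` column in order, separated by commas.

parcel=M16: (no match → NULL) → NULL
parcel=M26: (no match → NULL) → NULL
parcel=M27: (no match → NULL) → NULL
parcel=M29: (no match → NULL) → NULL
parcel=M34: (no match → NULL) → NULL
parcel=M40: (no match → NULL) → NULL
parcel=M48: (no match → NULL) → NULL
parcel=M68: width_cm < 135 and length_cm < 159 → 46
parcel=M72: width_cm < 60 and length_cm between 45 and 162 → -24
parcel=M81: (no match → NULL) → NULL
parcel=M85: width_cm < 135 and length_cm < 159 → 46
parcel=M91: (no match → NULL) → NULL
parcel=M93: (no match → NULL) → NULL

NULL, NULL, NULL, NULL, NULL, NULL, NULL, 46, -24, NULL, 46, NULL, NULL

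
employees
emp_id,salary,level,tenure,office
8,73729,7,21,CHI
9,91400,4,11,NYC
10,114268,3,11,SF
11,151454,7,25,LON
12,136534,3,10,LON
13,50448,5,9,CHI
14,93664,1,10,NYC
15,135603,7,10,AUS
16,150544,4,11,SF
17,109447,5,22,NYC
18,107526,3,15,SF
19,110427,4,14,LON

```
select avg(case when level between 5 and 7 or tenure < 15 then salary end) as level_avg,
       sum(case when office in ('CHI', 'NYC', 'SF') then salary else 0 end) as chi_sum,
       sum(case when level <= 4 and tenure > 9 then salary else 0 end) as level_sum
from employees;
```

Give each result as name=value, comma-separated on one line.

level_avg=110683.4545454545, chi_sum=791026, level_sum=804363

[level_avg: level between 5 and 7 or tenure < 15]
emp_id=8: ✓ → 73729
emp_id=9: ✓ → 91400
emp_id=10: ✓ → 114268
emp_id=11: ✓ → 151454
emp_id=12: ✓ → 136534
emp_id=13: ✓ → 50448
emp_id=14: ✓ → 93664
emp_id=15: ✓ → 135603
emp_id=16: ✓ → 150544
emp_id=17: ✓ → 109447
emp_id=18: ✗
emp_id=19: ✓ → 110427
level_avg = (73729 + 91400 + 114268 + 151454 + 136534 + 50448 + 93664 + 135603 + 150544 + 109447 + 110427) / 11 = 110683.4545454545
—
[chi_sum: office in ('CHI', 'NYC', 'SF')]
emp_id=8: ✓ → 73729
emp_id=9: ✓ → 91400
emp_id=10: ✓ → 114268
emp_id=11: ✗
emp_id=12: ✗
emp_id=13: ✓ → 50448
emp_id=14: ✓ → 93664
emp_id=15: ✗
emp_id=16: ✓ → 150544
emp_id=17: ✓ → 109447
emp_id=18: ✓ → 107526
emp_id=19: ✗
chi_sum = 73729 + 91400 + 114268 + 50448 + 93664 + 150544 + 109447 + 107526 = 791026
—
[level_sum: level <= 4 and tenure > 9]
emp_id=8: ✗
emp_id=9: ✓ → 91400
emp_id=10: ✓ → 114268
emp_id=11: ✗
emp_id=12: ✓ → 136534
emp_id=13: ✗
emp_id=14: ✓ → 93664
emp_id=15: ✗
emp_id=16: ✓ → 150544
emp_id=17: ✗
emp_id=18: ✓ → 107526
emp_id=19: ✓ → 110427
level_sum = 91400 + 114268 + 136534 + 93664 + 150544 + 107526 + 110427 = 804363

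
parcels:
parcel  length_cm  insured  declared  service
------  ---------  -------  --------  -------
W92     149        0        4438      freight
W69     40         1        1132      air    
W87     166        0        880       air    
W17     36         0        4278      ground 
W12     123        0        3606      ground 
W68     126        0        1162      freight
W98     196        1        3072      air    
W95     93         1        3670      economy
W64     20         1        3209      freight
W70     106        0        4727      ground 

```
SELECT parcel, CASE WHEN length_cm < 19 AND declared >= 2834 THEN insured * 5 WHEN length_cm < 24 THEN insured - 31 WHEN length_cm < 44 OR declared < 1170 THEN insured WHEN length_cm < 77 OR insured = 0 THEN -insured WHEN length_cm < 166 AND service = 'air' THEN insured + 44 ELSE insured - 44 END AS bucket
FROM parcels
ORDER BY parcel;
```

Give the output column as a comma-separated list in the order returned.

0, 0, -30, 0, 1, 0, 0, 0, -43, -43

parcel=W12: length_cm < 77 OR insured = 0 → 0
parcel=W17: length_cm < 44 OR declared < 1170 → 0
parcel=W64: length_cm < 24 → -30
parcel=W68: length_cm < 44 OR declared < 1170 → 0
parcel=W69: length_cm < 44 OR declared < 1170 → 1
parcel=W70: length_cm < 77 OR insured = 0 → 0
parcel=W87: length_cm < 44 OR declared < 1170 → 0
parcel=W92: length_cm < 77 OR insured = 0 → 0
parcel=W95: ELSE → -43
parcel=W98: ELSE → -43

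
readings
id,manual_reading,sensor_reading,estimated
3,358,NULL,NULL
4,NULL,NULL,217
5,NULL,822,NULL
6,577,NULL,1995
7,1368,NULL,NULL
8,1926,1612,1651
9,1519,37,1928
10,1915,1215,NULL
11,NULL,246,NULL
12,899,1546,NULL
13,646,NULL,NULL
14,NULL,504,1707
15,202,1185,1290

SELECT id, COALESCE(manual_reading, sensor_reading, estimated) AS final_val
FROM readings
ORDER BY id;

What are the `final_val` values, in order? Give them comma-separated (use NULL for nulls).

358, 217, 822, 577, 1368, 1926, 1519, 1915, 246, 899, 646, 504, 202

id=3: manual_reading=358 → 358
id=4: manual_reading=NULL, sensor_reading=NULL, estimated=217 → 217
id=5: manual_reading=NULL, sensor_reading=822 → 822
id=6: manual_reading=577 → 577
id=7: manual_reading=1368 → 1368
id=8: manual_reading=1926 → 1926
id=9: manual_reading=1519 → 1519
id=10: manual_reading=1915 → 1915
id=11: manual_reading=NULL, sensor_reading=246 → 246
id=12: manual_reading=899 → 899
id=13: manual_reading=646 → 646
id=14: manual_reading=NULL, sensor_reading=504 → 504
id=15: manual_reading=202 → 202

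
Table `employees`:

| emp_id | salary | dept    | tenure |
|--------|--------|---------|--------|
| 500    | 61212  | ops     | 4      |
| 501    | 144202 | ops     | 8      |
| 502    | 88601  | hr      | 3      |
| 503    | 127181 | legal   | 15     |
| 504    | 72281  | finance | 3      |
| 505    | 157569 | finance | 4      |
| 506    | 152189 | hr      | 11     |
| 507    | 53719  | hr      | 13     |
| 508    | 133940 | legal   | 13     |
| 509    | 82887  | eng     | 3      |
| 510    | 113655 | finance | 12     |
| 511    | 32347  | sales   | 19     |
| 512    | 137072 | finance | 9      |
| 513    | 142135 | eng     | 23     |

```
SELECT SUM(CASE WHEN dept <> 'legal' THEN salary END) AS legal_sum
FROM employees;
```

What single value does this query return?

1237869

emp_id=500: ✓ → 61212
emp_id=501: ✓ → 144202
emp_id=502: ✓ → 88601
emp_id=503: ✗
emp_id=504: ✓ → 72281
emp_id=505: ✓ → 157569
emp_id=506: ✓ → 152189
emp_id=507: ✓ → 53719
emp_id=508: ✗
emp_id=509: ✓ → 82887
emp_id=510: ✓ → 113655
emp_id=511: ✓ → 32347
emp_id=512: ✓ → 137072
emp_id=513: ✓ → 142135
legal_sum = 61212 + 144202 + 88601 + 72281 + 157569 + 152189 + 53719 + 82887 + 113655 + 32347 + 137072 + 142135 = 1237869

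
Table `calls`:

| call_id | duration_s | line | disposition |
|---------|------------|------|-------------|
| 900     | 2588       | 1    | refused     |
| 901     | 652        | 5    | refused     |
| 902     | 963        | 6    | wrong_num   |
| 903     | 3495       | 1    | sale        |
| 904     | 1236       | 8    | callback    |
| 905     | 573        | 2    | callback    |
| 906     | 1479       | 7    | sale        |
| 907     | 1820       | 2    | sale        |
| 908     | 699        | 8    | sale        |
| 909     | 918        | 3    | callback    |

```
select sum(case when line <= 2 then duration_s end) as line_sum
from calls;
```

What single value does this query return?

call_id=900: ✓ → 2588
call_id=901: ✗
call_id=902: ✗
call_id=903: ✓ → 3495
call_id=904: ✗
call_id=905: ✓ → 573
call_id=906: ✗
call_id=907: ✓ → 1820
call_id=908: ✗
call_id=909: ✗
line_sum = 2588 + 3495 + 573 + 1820 = 8476

8476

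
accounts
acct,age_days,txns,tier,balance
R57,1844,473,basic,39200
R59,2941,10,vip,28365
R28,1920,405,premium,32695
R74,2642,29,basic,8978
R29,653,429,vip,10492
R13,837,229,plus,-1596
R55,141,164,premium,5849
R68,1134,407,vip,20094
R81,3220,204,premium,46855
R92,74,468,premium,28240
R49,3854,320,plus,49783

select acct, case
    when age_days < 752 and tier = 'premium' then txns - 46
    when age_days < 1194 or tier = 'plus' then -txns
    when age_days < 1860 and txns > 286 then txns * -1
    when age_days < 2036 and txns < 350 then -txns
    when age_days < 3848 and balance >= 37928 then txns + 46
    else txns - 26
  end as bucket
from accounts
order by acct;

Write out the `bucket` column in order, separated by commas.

acct=R13: age_days < 1194 or tier = 'plus' → -229
acct=R28: ELSE → 379
acct=R29: age_days < 1194 or tier = 'plus' → -429
acct=R49: age_days < 1194 or tier = 'plus' → -320
acct=R55: age_days < 752 and tier = 'premium' → 118
acct=R57: age_days < 1860 and txns > 286 → -473
acct=R59: ELSE → -16
acct=R68: age_days < 1194 or tier = 'plus' → -407
acct=R74: ELSE → 3
acct=R81: age_days < 3848 and balance >= 37928 → 250
acct=R92: age_days < 752 and tier = 'premium' → 422

-229, 379, -429, -320, 118, -473, -16, -407, 3, 250, 422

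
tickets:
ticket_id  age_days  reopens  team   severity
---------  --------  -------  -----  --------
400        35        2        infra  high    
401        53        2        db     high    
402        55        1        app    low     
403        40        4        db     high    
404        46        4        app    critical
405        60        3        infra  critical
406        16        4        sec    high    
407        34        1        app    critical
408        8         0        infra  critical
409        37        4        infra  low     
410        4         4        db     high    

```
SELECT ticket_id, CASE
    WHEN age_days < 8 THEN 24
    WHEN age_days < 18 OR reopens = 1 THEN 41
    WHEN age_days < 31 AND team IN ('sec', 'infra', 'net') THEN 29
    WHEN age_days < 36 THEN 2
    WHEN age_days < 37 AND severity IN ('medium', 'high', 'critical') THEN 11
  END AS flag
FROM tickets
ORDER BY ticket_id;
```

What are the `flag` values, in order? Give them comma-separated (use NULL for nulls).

2, NULL, 41, NULL, NULL, NULL, 41, 41, 41, NULL, 24

ticket_id=400: age_days < 36 → 2
ticket_id=401: (no match → NULL) → NULL
ticket_id=402: age_days < 18 OR reopens = 1 → 41
ticket_id=403: (no match → NULL) → NULL
ticket_id=404: (no match → NULL) → NULL
ticket_id=405: (no match → NULL) → NULL
ticket_id=406: age_days < 18 OR reopens = 1 → 41
ticket_id=407: age_days < 18 OR reopens = 1 → 41
ticket_id=408: age_days < 18 OR reopens = 1 → 41
ticket_id=409: (no match → NULL) → NULL
ticket_id=410: age_days < 8 → 24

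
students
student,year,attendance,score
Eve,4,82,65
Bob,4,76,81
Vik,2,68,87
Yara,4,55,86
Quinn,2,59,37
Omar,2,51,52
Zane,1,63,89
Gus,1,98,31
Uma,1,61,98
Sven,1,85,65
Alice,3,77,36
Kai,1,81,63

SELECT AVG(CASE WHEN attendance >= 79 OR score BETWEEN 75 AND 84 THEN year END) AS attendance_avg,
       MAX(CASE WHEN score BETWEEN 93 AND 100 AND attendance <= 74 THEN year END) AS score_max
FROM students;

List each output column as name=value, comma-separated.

attendance_avg=2.2, score_max=1

[attendance_avg: attendance >= 79 OR score BETWEEN 75 AND 84]
student=Eve: ✓ → 4
student=Bob: ✓ → 4
student=Vik: ✗
student=Yara: ✗
student=Quinn: ✗
student=Omar: ✗
student=Zane: ✗
student=Gus: ✓ → 1
student=Uma: ✗
student=Sven: ✓ → 1
student=Alice: ✗
student=Kai: ✓ → 1
attendance_avg = (4 + 4 + 1 + 1 + 1) / 5 = 2.2
—
[score_max: score BETWEEN 93 AND 100 AND attendance <= 74]
student=Eve: ✗
student=Bob: ✗
student=Vik: ✗
student=Yara: ✗
student=Quinn: ✗
student=Omar: ✗
student=Zane: ✗
student=Gus: ✗
student=Uma: ✓ → 1
student=Sven: ✗
student=Alice: ✗
student=Kai: ✗
score_max = MAX(1) = 1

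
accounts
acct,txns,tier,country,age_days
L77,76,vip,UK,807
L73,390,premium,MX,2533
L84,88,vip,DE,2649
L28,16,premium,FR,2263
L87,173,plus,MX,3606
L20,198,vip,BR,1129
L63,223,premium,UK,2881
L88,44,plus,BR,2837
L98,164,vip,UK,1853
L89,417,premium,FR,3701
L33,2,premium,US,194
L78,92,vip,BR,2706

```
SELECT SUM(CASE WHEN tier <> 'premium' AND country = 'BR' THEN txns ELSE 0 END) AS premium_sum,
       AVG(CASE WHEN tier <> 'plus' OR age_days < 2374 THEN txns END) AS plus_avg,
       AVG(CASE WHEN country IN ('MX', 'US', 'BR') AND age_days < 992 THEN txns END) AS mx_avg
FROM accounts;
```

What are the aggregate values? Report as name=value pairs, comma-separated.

[premium_sum: tier <> 'premium' AND country = 'BR']
acct=L77: ✗
acct=L73: ✗
acct=L84: ✗
acct=L28: ✗
acct=L87: ✗
acct=L20: ✓ → 198
acct=L63: ✗
acct=L88: ✓ → 44
acct=L98: ✗
acct=L89: ✗
acct=L33: ✗
acct=L78: ✓ → 92
premium_sum = 198 + 44 + 92 = 334
—
[plus_avg: tier <> 'plus' OR age_days < 2374]
acct=L77: ✓ → 76
acct=L73: ✓ → 390
acct=L84: ✓ → 88
acct=L28: ✓ → 16
acct=L87: ✗
acct=L20: ✓ → 198
acct=L63: ✓ → 223
acct=L88: ✗
acct=L98: ✓ → 164
acct=L89: ✓ → 417
acct=L33: ✓ → 2
acct=L78: ✓ → 92
plus_avg = (76 + 390 + 88 + 16 + 198 + 223 + 164 + 417 + 2 + 92) / 10 = 166.6
—
[mx_avg: country IN ('MX', 'US', 'BR') AND age_days < 992]
acct=L77: ✗
acct=L73: ✗
acct=L84: ✗
acct=L28: ✗
acct=L87: ✗
acct=L20: ✗
acct=L63: ✗
acct=L88: ✗
acct=L98: ✗
acct=L89: ✗
acct=L33: ✓ → 2
acct=L78: ✗
mx_avg = 2

premium_sum=334, plus_avg=166.6, mx_avg=2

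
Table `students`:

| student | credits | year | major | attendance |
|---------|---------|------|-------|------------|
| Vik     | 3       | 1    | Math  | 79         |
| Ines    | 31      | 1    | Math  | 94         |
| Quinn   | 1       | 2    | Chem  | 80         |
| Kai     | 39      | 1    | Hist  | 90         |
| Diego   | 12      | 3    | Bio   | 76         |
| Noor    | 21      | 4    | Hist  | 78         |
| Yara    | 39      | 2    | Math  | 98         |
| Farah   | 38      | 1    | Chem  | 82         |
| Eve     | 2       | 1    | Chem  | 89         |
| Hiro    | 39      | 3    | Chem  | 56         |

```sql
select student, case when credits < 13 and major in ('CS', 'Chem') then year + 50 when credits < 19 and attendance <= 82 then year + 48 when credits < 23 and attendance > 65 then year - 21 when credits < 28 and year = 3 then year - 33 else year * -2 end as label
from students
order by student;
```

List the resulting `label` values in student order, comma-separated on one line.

51, 51, -2, -6, -2, -2, -17, 52, 49, -4

student=Diego: credits < 19 and attendance <= 82 → 51
student=Eve: credits < 13 and major in ('CS', 'Chem') → 51
student=Farah: ELSE → -2
student=Hiro: ELSE → -6
student=Ines: ELSE → -2
student=Kai: ELSE → -2
student=Noor: credits < 23 and attendance > 65 → -17
student=Quinn: credits < 13 and major in ('CS', 'Chem') → 52
student=Vik: credits < 19 and attendance <= 82 → 49
student=Yara: ELSE → -4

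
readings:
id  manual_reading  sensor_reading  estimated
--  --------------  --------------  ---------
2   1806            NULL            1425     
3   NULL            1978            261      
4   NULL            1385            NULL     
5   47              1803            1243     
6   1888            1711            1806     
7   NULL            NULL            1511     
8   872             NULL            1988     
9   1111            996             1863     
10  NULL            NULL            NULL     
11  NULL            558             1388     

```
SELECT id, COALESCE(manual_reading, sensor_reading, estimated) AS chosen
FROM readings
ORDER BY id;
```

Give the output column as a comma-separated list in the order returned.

id=2: manual_reading=1806 → 1806
id=3: manual_reading=NULL, sensor_reading=1978 → 1978
id=4: manual_reading=NULL, sensor_reading=1385 → 1385
id=5: manual_reading=47 → 47
id=6: manual_reading=1888 → 1888
id=7: manual_reading=NULL, sensor_reading=NULL, estimated=1511 → 1511
id=8: manual_reading=872 → 872
id=9: manual_reading=1111 → 1111
id=10: manual_reading=NULL, sensor_reading=NULL, estimated=NULL (all NULL) → NULL
id=11: manual_reading=NULL, sensor_reading=558 → 558

1806, 1978, 1385, 47, 1888, 1511, 872, 1111, NULL, 558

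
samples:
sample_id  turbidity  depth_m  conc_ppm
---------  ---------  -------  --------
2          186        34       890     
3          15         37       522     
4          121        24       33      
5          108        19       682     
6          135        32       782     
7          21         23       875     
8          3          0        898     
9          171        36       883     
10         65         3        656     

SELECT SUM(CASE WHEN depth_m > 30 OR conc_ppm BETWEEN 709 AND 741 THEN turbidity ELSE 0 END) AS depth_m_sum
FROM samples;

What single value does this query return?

sample_id=2: ✓ → 186
sample_id=3: ✓ → 15
sample_id=4: ✗
sample_id=5: ✗
sample_id=6: ✓ → 135
sample_id=7: ✗
sample_id=8: ✗
sample_id=9: ✓ → 171
sample_id=10: ✗
depth_m_sum = 186 + 15 + 135 + 171 = 507

507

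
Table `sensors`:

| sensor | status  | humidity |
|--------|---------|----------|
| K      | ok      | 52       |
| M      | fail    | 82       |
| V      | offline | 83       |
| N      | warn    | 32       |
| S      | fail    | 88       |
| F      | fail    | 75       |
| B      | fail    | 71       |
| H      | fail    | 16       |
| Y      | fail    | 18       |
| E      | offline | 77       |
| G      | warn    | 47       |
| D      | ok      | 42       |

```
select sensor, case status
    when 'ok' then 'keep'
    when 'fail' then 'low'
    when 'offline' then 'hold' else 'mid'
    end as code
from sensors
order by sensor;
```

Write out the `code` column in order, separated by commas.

low, keep, hold, low, mid, low, keep, low, mid, low, hold, low

sensor=B: status='fail' → low
sensor=D: status='ok' → keep
sensor=E: status='offline' → hold
sensor=F: status='fail' → low
sensor=G: ELSE → mid
sensor=H: status='fail' → low
sensor=K: status='ok' → keep
sensor=M: status='fail' → low
sensor=N: ELSE → mid
sensor=S: status='fail' → low
sensor=V: status='offline' → hold
sensor=Y: status='fail' → low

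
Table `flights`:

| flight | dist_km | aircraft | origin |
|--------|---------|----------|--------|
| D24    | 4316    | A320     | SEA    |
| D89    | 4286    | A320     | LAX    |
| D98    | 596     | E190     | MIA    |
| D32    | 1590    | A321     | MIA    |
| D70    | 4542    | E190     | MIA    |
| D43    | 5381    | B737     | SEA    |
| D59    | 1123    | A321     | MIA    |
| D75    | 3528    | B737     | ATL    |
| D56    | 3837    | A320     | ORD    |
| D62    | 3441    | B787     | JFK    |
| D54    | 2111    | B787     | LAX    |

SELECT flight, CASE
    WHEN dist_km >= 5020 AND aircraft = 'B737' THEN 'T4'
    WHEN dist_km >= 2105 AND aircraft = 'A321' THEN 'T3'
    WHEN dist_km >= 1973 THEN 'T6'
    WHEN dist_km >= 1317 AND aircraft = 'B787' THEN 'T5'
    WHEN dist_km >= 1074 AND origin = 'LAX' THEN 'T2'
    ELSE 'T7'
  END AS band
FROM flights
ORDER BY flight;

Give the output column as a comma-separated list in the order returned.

flight=D24: dist_km >= 1973 → T6
flight=D32: ELSE → T7
flight=D43: dist_km >= 5020 AND aircraft = 'B737' → T4
flight=D54: dist_km >= 1973 → T6
flight=D56: dist_km >= 1973 → T6
flight=D59: ELSE → T7
flight=D62: dist_km >= 1973 → T6
flight=D70: dist_km >= 1973 → T6
flight=D75: dist_km >= 1973 → T6
flight=D89: dist_km >= 1973 → T6
flight=D98: ELSE → T7

T6, T7, T4, T6, T6, T7, T6, T6, T6, T6, T7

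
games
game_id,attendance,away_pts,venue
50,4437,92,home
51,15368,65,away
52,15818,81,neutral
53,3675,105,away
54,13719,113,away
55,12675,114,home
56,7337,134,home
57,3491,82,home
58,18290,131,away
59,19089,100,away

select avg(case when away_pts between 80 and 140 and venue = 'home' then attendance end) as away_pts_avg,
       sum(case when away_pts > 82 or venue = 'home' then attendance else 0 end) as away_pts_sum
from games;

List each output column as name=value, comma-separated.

[away_pts_avg: away_pts between 80 and 140 and venue = 'home']
game_id=50: ✓ → 4437
game_id=51: ✗
game_id=52: ✗
game_id=53: ✗
game_id=54: ✗
game_id=55: ✓ → 12675
game_id=56: ✓ → 7337
game_id=57: ✓ → 3491
game_id=58: ✗
game_id=59: ✗
away_pts_avg = (4437 + 12675 + 7337 + 3491) / 4 = 6985
—
[away_pts_sum: away_pts > 82 or venue = 'home']
game_id=50: ✓ → 4437
game_id=51: ✗
game_id=52: ✗
game_id=53: ✓ → 3675
game_id=54: ✓ → 13719
game_id=55: ✓ → 12675
game_id=56: ✓ → 7337
game_id=57: ✓ → 3491
game_id=58: ✓ → 18290
game_id=59: ✓ → 19089
away_pts_sum = 4437 + 3675 + 13719 + 12675 + 7337 + 3491 + 18290 + 19089 = 82713

away_pts_avg=6985, away_pts_sum=82713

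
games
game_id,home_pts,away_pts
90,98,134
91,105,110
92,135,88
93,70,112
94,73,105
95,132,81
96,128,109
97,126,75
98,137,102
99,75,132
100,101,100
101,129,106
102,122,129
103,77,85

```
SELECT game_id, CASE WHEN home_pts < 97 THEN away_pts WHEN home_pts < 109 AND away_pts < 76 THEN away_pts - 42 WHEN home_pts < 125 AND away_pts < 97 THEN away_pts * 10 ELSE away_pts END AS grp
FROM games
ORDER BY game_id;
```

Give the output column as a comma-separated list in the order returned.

134, 110, 88, 112, 105, 81, 109, 75, 102, 132, 100, 106, 129, 85

game_id=90: ELSE → 134
game_id=91: ELSE → 110
game_id=92: ELSE → 88
game_id=93: home_pts < 97 → 112
game_id=94: home_pts < 97 → 105
game_id=95: ELSE → 81
game_id=96: ELSE → 109
game_id=97: ELSE → 75
game_id=98: ELSE → 102
game_id=99: home_pts < 97 → 132
game_id=100: ELSE → 100
game_id=101: ELSE → 106
game_id=102: ELSE → 129
game_id=103: home_pts < 97 → 85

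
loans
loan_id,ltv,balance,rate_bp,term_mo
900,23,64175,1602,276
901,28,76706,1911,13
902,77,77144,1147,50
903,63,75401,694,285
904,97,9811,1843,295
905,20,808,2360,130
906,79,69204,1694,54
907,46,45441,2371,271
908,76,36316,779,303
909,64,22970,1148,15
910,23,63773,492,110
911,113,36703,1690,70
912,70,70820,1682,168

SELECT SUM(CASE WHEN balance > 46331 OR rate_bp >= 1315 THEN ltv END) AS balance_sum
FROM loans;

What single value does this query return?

loan_id=900: ✓ → 23
loan_id=901: ✓ → 28
loan_id=902: ✓ → 77
loan_id=903: ✓ → 63
loan_id=904: ✓ → 97
loan_id=905: ✓ → 20
loan_id=906: ✓ → 79
loan_id=907: ✓ → 46
loan_id=908: ✗
loan_id=909: ✗
loan_id=910: ✓ → 23
loan_id=911: ✓ → 113
loan_id=912: ✓ → 70
balance_sum = 23 + 28 + 77 + 63 + 97 + 20 + 79 + 46 + 23 + 113 + 70 = 639

639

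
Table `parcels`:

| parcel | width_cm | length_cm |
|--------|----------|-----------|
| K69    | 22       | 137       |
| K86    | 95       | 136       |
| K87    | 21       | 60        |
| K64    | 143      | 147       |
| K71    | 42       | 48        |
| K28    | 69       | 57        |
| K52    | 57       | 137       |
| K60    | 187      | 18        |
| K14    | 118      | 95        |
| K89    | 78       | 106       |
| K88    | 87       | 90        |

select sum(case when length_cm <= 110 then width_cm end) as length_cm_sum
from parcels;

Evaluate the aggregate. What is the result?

parcel=K69: ✗
parcel=K86: ✗
parcel=K87: ✓ → 21
parcel=K64: ✗
parcel=K71: ✓ → 42
parcel=K28: ✓ → 69
parcel=K52: ✗
parcel=K60: ✓ → 187
parcel=K14: ✓ → 118
parcel=K89: ✓ → 78
parcel=K88: ✓ → 87
length_cm_sum = 21 + 42 + 69 + 187 + 118 + 78 + 87 = 602

602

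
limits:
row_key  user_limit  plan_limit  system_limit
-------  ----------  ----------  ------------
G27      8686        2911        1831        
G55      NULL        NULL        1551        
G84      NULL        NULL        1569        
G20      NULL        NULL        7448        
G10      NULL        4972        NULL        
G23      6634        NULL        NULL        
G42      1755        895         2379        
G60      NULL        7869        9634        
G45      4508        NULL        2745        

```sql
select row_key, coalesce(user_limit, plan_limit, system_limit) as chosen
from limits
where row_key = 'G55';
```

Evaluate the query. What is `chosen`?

1551

row_key = G55: user_limit=NULL, plan_limit=NULL, system_limit=1551.
user_limit=NULL, plan_limit=NULL, system_limit=1551 → 1551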